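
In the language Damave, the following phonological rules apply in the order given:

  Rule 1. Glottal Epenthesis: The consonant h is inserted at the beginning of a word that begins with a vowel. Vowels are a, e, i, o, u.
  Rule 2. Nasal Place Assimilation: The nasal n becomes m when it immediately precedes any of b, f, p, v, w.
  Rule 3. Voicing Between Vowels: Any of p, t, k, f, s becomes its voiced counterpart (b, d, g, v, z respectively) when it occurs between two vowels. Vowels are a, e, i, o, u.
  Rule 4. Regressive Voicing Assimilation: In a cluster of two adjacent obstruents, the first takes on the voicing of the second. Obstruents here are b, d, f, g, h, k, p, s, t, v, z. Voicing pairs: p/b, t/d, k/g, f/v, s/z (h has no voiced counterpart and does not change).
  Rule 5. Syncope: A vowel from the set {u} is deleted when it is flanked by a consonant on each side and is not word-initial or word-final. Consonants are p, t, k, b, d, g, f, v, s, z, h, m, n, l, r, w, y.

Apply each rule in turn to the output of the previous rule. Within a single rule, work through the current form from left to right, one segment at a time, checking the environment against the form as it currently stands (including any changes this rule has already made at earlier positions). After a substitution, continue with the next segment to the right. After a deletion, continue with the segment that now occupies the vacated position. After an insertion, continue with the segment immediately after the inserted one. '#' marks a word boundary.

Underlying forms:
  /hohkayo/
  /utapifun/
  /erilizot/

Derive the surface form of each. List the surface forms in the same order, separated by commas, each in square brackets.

/hohkayo/:
  Rule 1 Glottal Epenthesis: no change — [hohkayo]
  Rule 2 Nasal Place Assimilation: no change — [hohkayo]
  Rule 3 Voicing Between Vowels: no change — [hohkayo]
  Rule 4 Regressive Voicing Assimilation: no change — [hohkayo]
  Rule 5 Syncope: no change — [hohkayo]
/utapifun/:
  Rule 1 Glottal Epenthesis: [utapifun] → [hutapifun]
  Rule 2 Nasal Place Assimilation: no change — [hutapifun]
  Rule 3 Voicing Between Vowels: [hutapifun] → [hudabivun]
  Rule 4 Regressive Voicing Assimilation: no change — [hudabivun]
  Rule 5 Syncope: [hudabivun] → [hdabivn]
/erilizot/:
  Rule 1 Glottal Epenthesis: [erilizot] → [herilizot]
  Rule 2 Nasal Place Assimilation: no change — [herilizot]
  Rule 3 Voicing Between Vowels: no change — [herilizot]
  Rule 4 Regressive Voicing Assimilation: no change — [herilizot]
  Rule 5 Syncope: no change — [herilizot]

[hohkayo], [hdabivn], [herilizot]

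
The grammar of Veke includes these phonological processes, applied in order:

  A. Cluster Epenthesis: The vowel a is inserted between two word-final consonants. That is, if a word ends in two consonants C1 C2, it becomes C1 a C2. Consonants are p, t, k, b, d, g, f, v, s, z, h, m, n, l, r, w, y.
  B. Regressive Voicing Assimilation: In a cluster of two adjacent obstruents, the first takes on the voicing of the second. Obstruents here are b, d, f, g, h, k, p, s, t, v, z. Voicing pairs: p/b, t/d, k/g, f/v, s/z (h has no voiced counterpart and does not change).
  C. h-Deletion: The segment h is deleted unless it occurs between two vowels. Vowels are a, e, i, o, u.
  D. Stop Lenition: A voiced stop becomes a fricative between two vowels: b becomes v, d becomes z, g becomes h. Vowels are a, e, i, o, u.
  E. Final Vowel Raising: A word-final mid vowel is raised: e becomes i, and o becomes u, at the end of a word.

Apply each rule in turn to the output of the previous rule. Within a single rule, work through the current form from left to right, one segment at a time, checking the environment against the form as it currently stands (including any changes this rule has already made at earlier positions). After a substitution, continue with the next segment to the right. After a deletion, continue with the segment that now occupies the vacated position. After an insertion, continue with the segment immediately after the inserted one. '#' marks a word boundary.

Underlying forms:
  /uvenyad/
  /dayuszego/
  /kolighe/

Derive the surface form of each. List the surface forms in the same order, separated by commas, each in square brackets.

[uvenyad], [dayuzzehu], [koliki]

/uvenyad/:
  A Cluster Epenthesis: no change — [uvenyad]
  B Regressive Voicing Assimilation: no change — [uvenyad]
  C h-Deletion: no change — [uvenyad]
  D Stop Lenition: no change — [uvenyad]
  E Final Vowel Raising: no change — [uvenyad]
/dayuszego/:
  A Cluster Epenthesis: no change — [dayuszego]
  B Regressive Voicing Assimilation: [dayuszego] → [dayuzzego]
  C h-Deletion: no change — [dayuzzego]
  D Stop Lenition: [dayuzzego] → [dayuzzeho]
  E Final Vowel Raising: [dayuzzeho] → [dayuzzehu]
/kolighe/:
  A Cluster Epenthesis: no change — [kolighe]
  B Regressive Voicing Assimilation: [kolighe] → [kolikhe]
  C h-Deletion: [kolikhe] → [kolike]
  D Stop Lenition: no change — [kolike]
  E Final Vowel Raising: [kolike] → [koliki]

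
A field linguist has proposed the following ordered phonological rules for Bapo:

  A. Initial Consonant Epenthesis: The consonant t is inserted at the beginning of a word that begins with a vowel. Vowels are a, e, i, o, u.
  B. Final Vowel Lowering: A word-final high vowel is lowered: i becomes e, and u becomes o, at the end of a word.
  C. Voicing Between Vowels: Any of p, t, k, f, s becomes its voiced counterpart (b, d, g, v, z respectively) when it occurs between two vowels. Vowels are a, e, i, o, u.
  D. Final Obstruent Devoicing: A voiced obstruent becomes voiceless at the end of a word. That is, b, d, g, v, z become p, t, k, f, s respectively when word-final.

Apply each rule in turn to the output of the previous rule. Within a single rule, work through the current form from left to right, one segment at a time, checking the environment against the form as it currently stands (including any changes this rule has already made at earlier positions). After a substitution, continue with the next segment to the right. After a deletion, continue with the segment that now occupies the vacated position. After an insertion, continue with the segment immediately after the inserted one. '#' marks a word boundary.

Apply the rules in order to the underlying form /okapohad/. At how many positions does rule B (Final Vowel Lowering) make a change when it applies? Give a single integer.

0

A Initial Consonant Epenthesis: [okapohad] → [tokapohad]
B Final Vowel Lowering: no change — [tokapohad]
C Voicing Between Vowels: [tokapohad] → [togabohad]
D Final Obstruent Devoicing: [togabohad] → [togabohat]
Rule B changed 0 position(s).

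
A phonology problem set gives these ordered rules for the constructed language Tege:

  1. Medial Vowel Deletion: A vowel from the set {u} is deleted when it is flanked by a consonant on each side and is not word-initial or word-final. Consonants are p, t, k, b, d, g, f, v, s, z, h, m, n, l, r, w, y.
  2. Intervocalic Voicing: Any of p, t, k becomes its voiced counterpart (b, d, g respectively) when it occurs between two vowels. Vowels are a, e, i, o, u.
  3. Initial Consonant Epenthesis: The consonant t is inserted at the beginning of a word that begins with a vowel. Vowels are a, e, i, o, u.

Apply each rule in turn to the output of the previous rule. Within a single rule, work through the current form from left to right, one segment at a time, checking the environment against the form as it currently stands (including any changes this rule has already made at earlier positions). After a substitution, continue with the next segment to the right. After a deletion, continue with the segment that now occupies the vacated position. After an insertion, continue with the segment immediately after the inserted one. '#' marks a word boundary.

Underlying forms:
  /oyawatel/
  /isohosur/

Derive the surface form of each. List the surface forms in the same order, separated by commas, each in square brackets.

/oyawatel/:
  1 Medial Vowel Deletion: no change — [oyawatel]
  2 Intervocalic Voicing: [oyawatel] → [oyawadel]
  3 Initial Consonant Epenthesis: [oyawadel] → [toyawadel]
/isohosur/:
  1 Medial Vowel Deletion: [isohosur] → [isohosr]
  2 Intervocalic Voicing: no change — [isohosr]
  3 Initial Consonant Epenthesis: [isohosr] → [tisohosr]

[toyawadel], [tisohosr]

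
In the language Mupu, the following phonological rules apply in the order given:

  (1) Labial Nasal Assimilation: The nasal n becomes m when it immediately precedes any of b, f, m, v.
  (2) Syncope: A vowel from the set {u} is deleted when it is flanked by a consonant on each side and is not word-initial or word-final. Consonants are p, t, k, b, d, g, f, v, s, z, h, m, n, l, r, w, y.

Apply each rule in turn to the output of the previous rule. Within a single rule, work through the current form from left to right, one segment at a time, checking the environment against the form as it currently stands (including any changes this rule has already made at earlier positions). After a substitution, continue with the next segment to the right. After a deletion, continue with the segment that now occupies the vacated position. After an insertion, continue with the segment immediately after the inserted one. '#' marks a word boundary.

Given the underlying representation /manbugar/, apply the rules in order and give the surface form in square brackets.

(1) Labial Nasal Assimilation: [manbugar] → [mambugar]
(2) Syncope: [mambugar] → [mambgar]

[mambgar]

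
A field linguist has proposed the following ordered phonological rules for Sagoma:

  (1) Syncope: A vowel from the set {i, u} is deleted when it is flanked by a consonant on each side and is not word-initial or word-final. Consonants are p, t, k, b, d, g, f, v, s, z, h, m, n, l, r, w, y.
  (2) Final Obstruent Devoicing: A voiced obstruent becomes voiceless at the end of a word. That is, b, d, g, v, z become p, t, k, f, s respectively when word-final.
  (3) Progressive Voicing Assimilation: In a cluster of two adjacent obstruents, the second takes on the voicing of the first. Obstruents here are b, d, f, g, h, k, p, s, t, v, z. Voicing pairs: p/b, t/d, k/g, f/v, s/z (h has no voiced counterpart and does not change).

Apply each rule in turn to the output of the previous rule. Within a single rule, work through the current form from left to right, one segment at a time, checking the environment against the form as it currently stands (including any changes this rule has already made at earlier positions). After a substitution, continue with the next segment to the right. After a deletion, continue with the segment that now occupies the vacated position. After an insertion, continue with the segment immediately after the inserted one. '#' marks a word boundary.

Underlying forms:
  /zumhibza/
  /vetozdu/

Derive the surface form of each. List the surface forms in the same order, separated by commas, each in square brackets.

/zumhibza/:
  (1) Syncope: [zumhibza] → [zmhbza]
  (2) Final Obstruent Devoicing: no change — [zmhbza]
  (3) Progressive Voicing Assimilation: [zmhbza] → [zmhpsa]
/vetozdu/:
  (1) Syncope: no change — [vetozdu]
  (2) Final Obstruent Devoicing: no change — [vetozdu]
  (3) Progressive Voicing Assimilation: no change — [vetozdu]

[zmhpsa], [vetozdu]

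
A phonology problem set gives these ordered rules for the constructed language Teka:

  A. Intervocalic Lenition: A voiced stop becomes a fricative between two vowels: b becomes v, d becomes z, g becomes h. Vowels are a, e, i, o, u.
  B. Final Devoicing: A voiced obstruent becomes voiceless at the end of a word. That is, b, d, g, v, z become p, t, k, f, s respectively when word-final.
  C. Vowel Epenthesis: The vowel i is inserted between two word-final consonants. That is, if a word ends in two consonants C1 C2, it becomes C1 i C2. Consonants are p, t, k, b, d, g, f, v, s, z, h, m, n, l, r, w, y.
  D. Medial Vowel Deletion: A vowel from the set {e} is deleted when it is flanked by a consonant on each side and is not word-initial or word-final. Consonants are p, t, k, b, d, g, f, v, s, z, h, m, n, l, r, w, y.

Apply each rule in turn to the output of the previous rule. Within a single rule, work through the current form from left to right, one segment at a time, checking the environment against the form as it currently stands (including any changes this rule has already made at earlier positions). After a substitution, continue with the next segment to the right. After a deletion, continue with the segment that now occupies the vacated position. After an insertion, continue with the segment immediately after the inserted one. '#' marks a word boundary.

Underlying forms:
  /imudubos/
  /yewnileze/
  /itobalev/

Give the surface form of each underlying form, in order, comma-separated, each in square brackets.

[imuzuvos], [ywnilze], [itovalf]

/imudubos/:
  A Intervocalic Lenition: [imudubos] → [imuzuvos]
  B Final Devoicing: no change — [imuzuvos]
  C Vowel Epenthesis: no change — [imuzuvos]
  D Medial Vowel Deletion: no change — [imuzuvos]
/yewnileze/:
  A Intervocalic Lenition: no change — [yewnileze]
  B Final Devoicing: no change — [yewnileze]
  C Vowel Epenthesis: no change — [yewnileze]
  D Medial Vowel Deletion: [yewnileze] → [ywnilze]
/itobalev/:
  A Intervocalic Lenition: [itobalev] → [itovalev]
  B Final Devoicing: [itovalev] → [itovalef]
  C Vowel Epenthesis: no change — [itovalef]
  D Medial Vowel Deletion: [itovalef] → [itovalf]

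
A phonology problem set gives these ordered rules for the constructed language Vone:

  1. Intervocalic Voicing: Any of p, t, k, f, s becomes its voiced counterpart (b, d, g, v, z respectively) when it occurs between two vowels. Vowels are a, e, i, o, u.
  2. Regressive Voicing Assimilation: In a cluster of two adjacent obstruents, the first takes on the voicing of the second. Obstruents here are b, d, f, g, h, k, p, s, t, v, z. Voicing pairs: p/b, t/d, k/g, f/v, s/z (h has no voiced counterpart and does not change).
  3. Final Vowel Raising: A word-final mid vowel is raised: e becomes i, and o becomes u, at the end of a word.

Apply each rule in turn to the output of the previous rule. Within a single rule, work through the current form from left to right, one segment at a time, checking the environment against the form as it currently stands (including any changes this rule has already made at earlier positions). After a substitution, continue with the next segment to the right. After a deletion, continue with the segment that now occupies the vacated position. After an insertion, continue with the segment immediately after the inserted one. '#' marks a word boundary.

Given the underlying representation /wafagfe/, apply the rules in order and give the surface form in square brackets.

1 Intervocalic Voicing: [wafagfe] → [wavagfe]
2 Regressive Voicing Assimilation: [wavagfe] → [wavakfe]
3 Final Vowel Raising: [wavakfe] → [wavakfi]

[wavakfi]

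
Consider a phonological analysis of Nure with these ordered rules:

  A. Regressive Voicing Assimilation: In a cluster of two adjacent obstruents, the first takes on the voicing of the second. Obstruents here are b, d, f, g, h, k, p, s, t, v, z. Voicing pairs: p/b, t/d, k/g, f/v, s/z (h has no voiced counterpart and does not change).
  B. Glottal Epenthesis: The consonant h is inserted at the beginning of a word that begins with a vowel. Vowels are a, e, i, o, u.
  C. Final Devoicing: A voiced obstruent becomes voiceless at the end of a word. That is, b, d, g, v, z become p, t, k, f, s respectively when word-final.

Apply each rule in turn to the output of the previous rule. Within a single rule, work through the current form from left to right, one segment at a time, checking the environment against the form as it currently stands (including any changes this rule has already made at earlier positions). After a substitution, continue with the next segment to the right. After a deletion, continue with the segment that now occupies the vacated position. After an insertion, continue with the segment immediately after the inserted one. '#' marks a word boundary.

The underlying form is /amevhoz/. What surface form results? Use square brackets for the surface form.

A Regressive Voicing Assimilation: [amevhoz] → [amefhoz]
B Glottal Epenthesis: [amefhoz] → [hamefhoz]
C Final Devoicing: [hamefhoz] → [hamefhos]

[hamefhos]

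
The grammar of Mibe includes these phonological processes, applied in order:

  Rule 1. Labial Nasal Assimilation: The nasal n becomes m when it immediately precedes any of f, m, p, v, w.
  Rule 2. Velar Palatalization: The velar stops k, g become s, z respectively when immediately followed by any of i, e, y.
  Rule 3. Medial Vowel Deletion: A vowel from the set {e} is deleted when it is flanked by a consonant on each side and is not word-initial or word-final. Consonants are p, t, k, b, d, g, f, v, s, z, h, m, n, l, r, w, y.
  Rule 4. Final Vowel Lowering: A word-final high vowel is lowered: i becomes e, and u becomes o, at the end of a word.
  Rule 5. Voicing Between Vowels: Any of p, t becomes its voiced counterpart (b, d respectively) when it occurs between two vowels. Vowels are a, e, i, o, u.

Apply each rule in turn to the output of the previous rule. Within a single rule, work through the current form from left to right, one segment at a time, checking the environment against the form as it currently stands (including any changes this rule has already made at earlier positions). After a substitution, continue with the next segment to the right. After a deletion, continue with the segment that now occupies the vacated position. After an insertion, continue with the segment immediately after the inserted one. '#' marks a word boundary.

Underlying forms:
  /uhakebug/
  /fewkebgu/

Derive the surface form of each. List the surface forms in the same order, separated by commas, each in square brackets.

[uhasbug], [fwsbgo]

/uhakebug/:
  Rule 1 Labial Nasal Assimilation: no change — [uhakebug]
  Rule 2 Velar Palatalization: [uhakebug] → [uhasebug]
  Rule 3 Medial Vowel Deletion: [uhasebug] → [uhasbug]
  Rule 4 Final Vowel Lowering: no change — [uhasbug]
  Rule 5 Voicing Between Vowels: no change — [uhasbug]
/fewkebgu/:
  Rule 1 Labial Nasal Assimilation: no change — [fewkebgu]
  Rule 2 Velar Palatalization: [fewkebgu] → [fewsebgu]
  Rule 3 Medial Vowel Deletion: [fewsebgu] → [fwsbgu]
  Rule 4 Final Vowel Lowering: [fwsbgu] → [fwsbgo]
  Rule 5 Voicing Between Vowels: no change — [fwsbgo]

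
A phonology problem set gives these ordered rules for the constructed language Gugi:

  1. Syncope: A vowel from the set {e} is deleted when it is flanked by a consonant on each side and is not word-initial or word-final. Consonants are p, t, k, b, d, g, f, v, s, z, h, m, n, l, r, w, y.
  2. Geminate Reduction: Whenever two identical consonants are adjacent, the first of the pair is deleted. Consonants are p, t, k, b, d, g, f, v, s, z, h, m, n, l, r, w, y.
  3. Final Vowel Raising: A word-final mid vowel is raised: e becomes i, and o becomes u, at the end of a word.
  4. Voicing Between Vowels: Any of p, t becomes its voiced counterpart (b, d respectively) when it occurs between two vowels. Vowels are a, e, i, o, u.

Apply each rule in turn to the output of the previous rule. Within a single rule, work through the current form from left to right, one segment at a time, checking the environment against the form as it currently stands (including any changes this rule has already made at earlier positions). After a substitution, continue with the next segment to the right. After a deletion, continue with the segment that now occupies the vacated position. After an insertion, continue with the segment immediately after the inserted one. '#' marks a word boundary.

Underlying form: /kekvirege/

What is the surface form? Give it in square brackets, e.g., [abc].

[kvirgi]

1 Syncope: [kekvirege] → [kkvirge]
2 Geminate Reduction: [kkvirge] → [kvirge]
3 Final Vowel Raising: [kvirge] → [kvirgi]
4 Voicing Between Vowels: no change — [kvirgi]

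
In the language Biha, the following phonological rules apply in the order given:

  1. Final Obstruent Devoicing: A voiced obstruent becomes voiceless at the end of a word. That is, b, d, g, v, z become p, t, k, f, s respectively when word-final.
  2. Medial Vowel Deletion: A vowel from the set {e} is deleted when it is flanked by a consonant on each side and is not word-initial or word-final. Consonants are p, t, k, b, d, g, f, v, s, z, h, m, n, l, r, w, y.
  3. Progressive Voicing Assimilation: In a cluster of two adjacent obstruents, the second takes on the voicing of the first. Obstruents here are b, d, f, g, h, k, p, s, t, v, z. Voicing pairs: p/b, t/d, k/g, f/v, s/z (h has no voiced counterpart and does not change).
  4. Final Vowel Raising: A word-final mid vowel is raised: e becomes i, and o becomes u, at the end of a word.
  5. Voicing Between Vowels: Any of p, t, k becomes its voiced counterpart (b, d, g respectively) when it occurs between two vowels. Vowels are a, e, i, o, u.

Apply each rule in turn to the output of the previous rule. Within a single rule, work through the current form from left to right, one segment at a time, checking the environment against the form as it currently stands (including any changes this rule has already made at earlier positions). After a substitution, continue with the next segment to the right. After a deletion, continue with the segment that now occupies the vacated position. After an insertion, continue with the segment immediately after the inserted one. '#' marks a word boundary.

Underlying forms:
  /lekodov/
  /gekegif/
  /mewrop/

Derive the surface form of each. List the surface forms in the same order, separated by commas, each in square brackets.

[lkodof], [gggif], [mwrop]

/lekodov/:
  1 Final Obstruent Devoicing: [lekodov] → [lekodof]
  2 Medial Vowel Deletion: [lekodof] → [lkodof]
  3 Progressive Voicing Assimilation: no change — [lkodof]
  4 Final Vowel Raising: no change — [lkodof]
  5 Voicing Between Vowels: no change — [lkodof]
/gekegif/:
  1 Final Obstruent Devoicing: no change — [gekegif]
  2 Medial Vowel Deletion: [gekegif] → [gkgif]
  3 Progressive Voicing Assimilation: [gkgif] → [gggif]
  4 Final Vowel Raising: no change — [gggif]
  5 Voicing Between Vowels: no change — [gggif]
/mewrop/:
  1 Final Obstruent Devoicing: no change — [mewrop]
  2 Medial Vowel Deletion: [mewrop] → [mwrop]
  3 Progressive Voicing Assimilation: no change — [mwrop]
  4 Final Vowel Raising: no change — [mwrop]
  5 Voicing Between Vowels: no change — [mwrop]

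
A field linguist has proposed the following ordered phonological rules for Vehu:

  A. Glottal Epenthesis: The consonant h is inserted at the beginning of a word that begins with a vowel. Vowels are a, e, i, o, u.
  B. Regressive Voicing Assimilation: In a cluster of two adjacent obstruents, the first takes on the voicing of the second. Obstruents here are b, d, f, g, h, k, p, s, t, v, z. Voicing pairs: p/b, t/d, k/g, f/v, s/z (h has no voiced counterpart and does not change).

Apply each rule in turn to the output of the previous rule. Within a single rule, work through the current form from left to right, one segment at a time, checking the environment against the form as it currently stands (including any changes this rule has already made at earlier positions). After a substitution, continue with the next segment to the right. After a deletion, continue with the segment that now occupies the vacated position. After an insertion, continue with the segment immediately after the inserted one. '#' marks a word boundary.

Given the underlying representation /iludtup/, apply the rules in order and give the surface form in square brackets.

A Glottal Epenthesis: [iludtup] → [hiludtup]
B Regressive Voicing Assimilation: [hiludtup] → [hiluttup]

[hiluttup]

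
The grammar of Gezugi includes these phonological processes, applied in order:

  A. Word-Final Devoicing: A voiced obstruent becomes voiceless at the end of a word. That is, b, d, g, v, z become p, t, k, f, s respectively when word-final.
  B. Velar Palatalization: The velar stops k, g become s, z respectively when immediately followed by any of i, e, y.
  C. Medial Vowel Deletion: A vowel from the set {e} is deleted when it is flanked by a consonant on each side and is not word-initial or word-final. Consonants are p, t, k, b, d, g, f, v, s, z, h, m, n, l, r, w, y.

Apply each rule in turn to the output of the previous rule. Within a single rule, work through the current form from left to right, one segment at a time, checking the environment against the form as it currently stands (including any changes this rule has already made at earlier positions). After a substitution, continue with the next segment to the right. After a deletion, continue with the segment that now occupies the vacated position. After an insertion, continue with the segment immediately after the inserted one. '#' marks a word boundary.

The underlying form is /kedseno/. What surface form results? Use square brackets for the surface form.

A Word-Final Devoicing: no change — [kedseno]
B Velar Palatalization: [kedseno] → [sedseno]
C Medial Vowel Deletion: [sedseno] → [sdsno]

[sdsno]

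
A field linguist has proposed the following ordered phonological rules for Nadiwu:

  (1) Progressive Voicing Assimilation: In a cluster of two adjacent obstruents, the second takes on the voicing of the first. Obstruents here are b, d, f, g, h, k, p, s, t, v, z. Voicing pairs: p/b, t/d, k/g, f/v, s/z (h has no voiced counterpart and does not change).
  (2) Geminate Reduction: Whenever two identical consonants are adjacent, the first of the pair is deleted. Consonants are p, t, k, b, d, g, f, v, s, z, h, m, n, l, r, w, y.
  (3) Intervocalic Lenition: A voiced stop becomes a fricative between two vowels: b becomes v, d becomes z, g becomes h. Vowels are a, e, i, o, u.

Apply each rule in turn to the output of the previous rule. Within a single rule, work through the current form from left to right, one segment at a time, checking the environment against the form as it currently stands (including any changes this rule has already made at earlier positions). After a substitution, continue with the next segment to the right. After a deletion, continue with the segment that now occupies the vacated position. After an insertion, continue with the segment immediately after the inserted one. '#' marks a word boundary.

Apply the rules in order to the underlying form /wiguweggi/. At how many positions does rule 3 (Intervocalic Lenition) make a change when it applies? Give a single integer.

2

(1) Progressive Voicing Assimilation: no change — [wiguweggi]
(2) Geminate Reduction: [wiguweggi] → [wiguwegi]
(3) Intervocalic Lenition: [wiguwegi] → [wihuwehi]
Rule 3 changed 2 position(s).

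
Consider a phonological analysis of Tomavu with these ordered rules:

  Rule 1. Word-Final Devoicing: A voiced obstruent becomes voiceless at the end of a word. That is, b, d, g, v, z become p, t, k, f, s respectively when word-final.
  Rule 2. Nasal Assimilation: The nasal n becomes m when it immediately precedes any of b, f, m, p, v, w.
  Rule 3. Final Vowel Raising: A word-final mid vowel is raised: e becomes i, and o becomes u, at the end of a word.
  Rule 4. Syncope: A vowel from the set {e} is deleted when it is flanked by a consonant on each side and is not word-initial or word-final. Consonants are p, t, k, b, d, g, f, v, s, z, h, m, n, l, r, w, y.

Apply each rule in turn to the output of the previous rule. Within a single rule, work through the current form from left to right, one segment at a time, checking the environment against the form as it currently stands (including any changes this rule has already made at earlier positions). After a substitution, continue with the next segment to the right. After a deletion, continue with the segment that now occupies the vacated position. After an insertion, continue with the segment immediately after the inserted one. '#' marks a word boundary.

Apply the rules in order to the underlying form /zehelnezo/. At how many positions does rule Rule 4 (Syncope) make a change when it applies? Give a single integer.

Rule 1 Word-Final Devoicing: no change — [zehelnezo]
Rule 2 Nasal Assimilation: no change — [zehelnezo]
Rule 3 Final Vowel Raising: [zehelnezo] → [zehelnezu]
Rule 4 Syncope: [zehelnezu] → [zhlnzu]
Rule Rule 4 changed 3 position(s).

3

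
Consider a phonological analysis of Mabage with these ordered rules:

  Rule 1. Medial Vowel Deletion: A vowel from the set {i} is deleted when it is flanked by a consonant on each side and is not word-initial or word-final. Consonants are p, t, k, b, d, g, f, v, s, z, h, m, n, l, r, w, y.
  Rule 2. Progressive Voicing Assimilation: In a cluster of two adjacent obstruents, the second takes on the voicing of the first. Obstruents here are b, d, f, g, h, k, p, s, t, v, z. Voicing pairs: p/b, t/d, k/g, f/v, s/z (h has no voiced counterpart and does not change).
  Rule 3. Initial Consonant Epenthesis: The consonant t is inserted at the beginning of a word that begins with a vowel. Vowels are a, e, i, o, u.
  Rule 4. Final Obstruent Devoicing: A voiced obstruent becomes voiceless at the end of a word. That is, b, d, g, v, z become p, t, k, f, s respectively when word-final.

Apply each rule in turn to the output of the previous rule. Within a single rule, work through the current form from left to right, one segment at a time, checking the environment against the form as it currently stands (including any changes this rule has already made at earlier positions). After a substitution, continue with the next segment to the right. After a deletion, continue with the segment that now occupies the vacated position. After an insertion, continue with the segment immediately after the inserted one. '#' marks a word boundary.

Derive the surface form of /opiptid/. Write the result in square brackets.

Rule 1 Medial Vowel Deletion: [opiptid] → [opptd]
Rule 2 Progressive Voicing Assimilation: [opptd] → [opptt]
Rule 3 Initial Consonant Epenthesis: [opptt] → [topptt]
Rule 4 Final Obstruent Devoicing: no change — [topptt]

[topptt]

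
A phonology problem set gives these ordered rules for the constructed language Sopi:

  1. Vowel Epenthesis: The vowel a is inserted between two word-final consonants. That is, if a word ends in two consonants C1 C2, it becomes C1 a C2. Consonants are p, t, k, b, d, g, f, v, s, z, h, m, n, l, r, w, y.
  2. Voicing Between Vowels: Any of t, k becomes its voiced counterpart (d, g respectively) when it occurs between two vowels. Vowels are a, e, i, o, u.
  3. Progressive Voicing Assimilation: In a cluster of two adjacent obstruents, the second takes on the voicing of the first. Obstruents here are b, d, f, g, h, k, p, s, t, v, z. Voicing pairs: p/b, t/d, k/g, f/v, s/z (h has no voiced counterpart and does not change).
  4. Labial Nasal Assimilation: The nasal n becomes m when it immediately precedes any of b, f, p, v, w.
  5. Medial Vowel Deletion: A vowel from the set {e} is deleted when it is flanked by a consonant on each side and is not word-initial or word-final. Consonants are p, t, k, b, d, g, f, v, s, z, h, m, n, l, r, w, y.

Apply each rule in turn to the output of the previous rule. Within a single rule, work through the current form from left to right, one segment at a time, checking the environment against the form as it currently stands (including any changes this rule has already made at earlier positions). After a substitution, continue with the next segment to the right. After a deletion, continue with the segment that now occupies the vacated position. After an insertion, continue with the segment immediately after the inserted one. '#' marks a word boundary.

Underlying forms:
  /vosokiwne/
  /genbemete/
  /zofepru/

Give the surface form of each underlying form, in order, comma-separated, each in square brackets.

/vosokiwne/:
  1 Vowel Epenthesis: no change — [vosokiwne]
  2 Voicing Between Vowels: [vosokiwne] → [vosogiwne]
  3 Progressive Voicing Assimilation: no change — [vosogiwne]
  4 Labial Nasal Assimilation: no change — [vosogiwne]
  5 Medial Vowel Deletion: no change — [vosogiwne]
/genbemete/:
  1 Vowel Epenthesis: no change — [genbemete]
  2 Voicing Between Vowels: [genbemete] → [genbemede]
  3 Progressive Voicing Assimilation: no change — [genbemede]
  4 Labial Nasal Assimilation: [genbemede] → [gembemede]
  5 Medial Vowel Deletion: [gembemede] → [gmbmde]
/zofepru/:
  1 Vowel Epenthesis: no change — [zofepru]
  2 Voicing Between Vowels: no change — [zofepru]
  3 Progressive Voicing Assimilation: no change — [zofepru]
  4 Labial Nasal Assimilation: no change — [zofepru]
  5 Medial Vowel Deletion: [zofepru] → [zofpru]

[vosogiwne], [gmbmde], [zofpru]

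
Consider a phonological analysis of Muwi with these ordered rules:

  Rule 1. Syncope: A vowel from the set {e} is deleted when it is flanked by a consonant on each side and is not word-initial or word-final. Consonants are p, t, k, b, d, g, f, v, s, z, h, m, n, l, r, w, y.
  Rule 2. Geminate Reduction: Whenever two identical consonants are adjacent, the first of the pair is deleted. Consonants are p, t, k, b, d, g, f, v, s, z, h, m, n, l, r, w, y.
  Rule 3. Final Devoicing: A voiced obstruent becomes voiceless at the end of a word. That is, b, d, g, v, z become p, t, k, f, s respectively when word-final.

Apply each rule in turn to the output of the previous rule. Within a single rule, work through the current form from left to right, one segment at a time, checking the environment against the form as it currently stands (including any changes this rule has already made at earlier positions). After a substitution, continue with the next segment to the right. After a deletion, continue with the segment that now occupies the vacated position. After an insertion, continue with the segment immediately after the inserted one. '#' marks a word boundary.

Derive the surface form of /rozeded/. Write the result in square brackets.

Rule 1 Syncope: [rozeded] → [rozdd]
Rule 2 Geminate Reduction: [rozdd] → [rozd]
Rule 3 Final Devoicing: [rozd] → [rozt]

[rozt]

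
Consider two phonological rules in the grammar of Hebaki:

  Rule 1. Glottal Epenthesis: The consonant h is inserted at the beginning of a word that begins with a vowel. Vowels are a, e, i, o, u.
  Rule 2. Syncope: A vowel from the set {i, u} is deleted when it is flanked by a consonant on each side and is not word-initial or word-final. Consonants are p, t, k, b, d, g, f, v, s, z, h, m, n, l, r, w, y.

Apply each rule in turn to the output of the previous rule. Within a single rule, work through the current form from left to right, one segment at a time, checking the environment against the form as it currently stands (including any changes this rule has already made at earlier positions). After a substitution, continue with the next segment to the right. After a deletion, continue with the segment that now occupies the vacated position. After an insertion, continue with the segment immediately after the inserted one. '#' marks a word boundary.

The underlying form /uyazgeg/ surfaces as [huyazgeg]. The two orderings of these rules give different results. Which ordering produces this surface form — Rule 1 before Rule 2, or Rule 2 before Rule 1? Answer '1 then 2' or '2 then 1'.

2 then 1

Order 1 then 2:
  1 Glottal Epenthesis: [uyazgeg] → [huyazgeg]
  2 Syncope: [huyazgeg] → [hyazgeg]
  result: [hyazgeg]
Order 2 then 1:
  2 Syncope: no change — [uyazgeg]
  1 Glottal Epenthesis: [uyazgeg] → [huyazgeg]
  result: [huyazgeg]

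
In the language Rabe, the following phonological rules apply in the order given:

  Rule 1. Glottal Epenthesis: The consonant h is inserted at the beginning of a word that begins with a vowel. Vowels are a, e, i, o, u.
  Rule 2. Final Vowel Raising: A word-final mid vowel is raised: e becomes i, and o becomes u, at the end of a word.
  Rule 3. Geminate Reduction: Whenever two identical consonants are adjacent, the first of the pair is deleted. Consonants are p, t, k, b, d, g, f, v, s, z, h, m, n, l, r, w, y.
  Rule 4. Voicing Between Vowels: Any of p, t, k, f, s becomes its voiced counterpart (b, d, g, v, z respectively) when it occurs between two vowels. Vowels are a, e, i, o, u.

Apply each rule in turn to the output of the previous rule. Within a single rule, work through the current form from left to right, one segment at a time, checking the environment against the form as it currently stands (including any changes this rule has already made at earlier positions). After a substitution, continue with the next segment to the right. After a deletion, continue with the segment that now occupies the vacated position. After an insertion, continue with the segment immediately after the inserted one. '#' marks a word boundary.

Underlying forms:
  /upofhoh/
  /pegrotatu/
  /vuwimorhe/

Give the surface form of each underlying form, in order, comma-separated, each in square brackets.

/upofhoh/:
  Rule 1 Glottal Epenthesis: [upofhoh] → [hupofhoh]
  Rule 2 Final Vowel Raising: no change — [hupofhoh]
  Rule 3 Geminate Reduction: no change — [hupofhoh]
  Rule 4 Voicing Between Vowels: [hupofhoh] → [hubofhoh]
/pegrotatu/:
  Rule 1 Glottal Epenthesis: no change — [pegrotatu]
  Rule 2 Final Vowel Raising: no change — [pegrotatu]
  Rule 3 Geminate Reduction: no change — [pegrotatu]
  Rule 4 Voicing Between Vowels: [pegrotatu] → [pegrodadu]
/vuwimorhe/:
  Rule 1 Glottal Epenthesis: no change — [vuwimorhe]
  Rule 2 Final Vowel Raising: [vuwimorhe] → [vuwimorhi]
  Rule 3 Geminate Reduction: no change — [vuwimorhi]
  Rule 4 Voicing Between Vowels: no change — [vuwimorhi]

[hubofhoh], [pegrodadu], [vuwimorhi]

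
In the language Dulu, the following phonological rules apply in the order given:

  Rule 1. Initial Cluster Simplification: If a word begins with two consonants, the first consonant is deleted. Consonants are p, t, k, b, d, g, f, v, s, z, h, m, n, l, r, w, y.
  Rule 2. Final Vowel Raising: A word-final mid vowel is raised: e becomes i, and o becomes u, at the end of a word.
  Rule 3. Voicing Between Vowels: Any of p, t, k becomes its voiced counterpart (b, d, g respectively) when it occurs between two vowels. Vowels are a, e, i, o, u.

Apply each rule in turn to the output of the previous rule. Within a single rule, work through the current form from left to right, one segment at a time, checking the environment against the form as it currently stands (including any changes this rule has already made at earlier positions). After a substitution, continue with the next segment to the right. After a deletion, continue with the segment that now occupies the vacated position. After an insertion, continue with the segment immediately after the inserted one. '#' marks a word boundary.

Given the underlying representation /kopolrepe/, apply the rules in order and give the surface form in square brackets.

Rule 1 Initial Cluster Simplification: no change — [kopolrepe]
Rule 2 Final Vowel Raising: [kopolrepe] → [kopolrepi]
Rule 3 Voicing Between Vowels: [kopolrepi] → [kobolrebi]

[kobolrebi]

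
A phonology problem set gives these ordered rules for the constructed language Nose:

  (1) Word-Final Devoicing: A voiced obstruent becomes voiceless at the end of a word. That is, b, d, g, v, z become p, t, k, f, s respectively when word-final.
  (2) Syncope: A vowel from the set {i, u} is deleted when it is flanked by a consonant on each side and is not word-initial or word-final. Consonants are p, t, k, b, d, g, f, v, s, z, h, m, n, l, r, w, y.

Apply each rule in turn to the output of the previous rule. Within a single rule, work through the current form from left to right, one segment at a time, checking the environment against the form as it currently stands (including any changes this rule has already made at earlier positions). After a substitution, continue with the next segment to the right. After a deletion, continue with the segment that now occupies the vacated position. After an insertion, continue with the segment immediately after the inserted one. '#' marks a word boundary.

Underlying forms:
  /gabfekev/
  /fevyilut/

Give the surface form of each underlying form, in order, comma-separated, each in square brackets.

[gabfekef], [fevylt]

/gabfekev/:
  (1) Word-Final Devoicing: [gabfekev] → [gabfekef]
  (2) Syncope: no change — [gabfekef]
/fevyilut/:
  (1) Word-Final Devoicing: no change — [fevyilut]
  (2) Syncope: [fevyilut] → [fevylt]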